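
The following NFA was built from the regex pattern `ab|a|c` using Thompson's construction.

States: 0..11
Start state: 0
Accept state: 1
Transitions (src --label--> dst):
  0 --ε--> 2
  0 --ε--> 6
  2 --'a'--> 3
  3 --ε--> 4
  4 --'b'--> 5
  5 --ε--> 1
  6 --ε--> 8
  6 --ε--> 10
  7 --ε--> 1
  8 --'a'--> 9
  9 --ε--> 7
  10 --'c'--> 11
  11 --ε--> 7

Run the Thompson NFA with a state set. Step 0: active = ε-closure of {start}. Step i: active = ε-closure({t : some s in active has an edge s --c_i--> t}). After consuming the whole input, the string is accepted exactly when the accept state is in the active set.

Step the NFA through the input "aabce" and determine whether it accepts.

initial (ε-close {0}): {0,2,6,8,10}
'a' @ 1: {1,3,4,7,9}  [accepting]
'a' @ 2: {}  — no active states
rest 'bce' ignored (set empty)
final: {}; accept 1 not in set

Answer: REJECT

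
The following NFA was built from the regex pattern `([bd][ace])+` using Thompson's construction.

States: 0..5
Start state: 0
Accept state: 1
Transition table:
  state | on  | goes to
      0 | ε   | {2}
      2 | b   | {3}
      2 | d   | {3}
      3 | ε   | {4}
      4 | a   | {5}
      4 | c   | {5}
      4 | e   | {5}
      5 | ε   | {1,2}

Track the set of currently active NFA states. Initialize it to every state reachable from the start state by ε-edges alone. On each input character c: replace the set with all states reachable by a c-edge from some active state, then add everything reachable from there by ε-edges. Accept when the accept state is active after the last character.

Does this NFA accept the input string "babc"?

Answer: ACCEPT

Steps:
S₀ = ε-closure({0}) = {0,2}
'b' @ 1: {3,4}
'a' @ 2: {1,2,5}  (accept∈set)
'b' @ 3: {3,4}
'c' @ 4: {1,2,5}  (accept∈set)
end set {1,2,5} — state 1 in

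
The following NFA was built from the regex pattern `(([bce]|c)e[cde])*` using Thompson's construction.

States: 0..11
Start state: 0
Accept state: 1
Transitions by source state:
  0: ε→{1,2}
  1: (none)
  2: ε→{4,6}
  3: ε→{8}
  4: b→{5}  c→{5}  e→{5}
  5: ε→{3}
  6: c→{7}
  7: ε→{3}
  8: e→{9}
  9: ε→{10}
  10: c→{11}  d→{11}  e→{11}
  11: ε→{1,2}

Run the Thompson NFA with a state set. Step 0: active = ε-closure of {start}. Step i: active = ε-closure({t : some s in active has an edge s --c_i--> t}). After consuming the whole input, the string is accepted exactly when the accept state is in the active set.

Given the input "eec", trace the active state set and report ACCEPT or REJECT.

S₀ = ε-closure({0}) = {0,1,2,4,6}
'e' @ 1: {3,5,8}
'e' @ 2: {9,10}
'c' @ 3: {1,2,4,6,11}  [accepting]
end set {1,2,4,6,11} — state 1 in

Answer: ACCEPT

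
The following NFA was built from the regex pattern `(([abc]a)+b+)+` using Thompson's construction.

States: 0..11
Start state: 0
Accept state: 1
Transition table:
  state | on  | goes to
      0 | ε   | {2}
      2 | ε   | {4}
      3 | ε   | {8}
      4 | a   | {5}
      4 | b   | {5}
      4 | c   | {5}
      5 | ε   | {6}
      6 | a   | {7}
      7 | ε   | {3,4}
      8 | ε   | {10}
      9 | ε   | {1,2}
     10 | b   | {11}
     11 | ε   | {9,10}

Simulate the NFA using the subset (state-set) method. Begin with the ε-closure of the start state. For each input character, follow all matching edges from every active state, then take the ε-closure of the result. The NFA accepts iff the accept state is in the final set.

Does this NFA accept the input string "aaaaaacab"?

Answer: ACCEPT

Steps:
S₀ = ε-closure({0}) = {0,2,4}
'a' @ 1: {5,6}
'a' @ 2: {3,4,7,8,10}
'a' @ 3: {5,6}
'a' @ 4: {3,4,7,8,10}
'a' @ 5: {5,6}
'a' @ 6: {3,4,7,8,10}
'c' @ 7: {5,6}
'a' @ 8: {3,4,7,8,10}
'b' @ 9: {1,2,4,5,6,9,10,11}  ✓accept
after full input: {1,2,4,5,6,9,10,11}  (accept=1 in)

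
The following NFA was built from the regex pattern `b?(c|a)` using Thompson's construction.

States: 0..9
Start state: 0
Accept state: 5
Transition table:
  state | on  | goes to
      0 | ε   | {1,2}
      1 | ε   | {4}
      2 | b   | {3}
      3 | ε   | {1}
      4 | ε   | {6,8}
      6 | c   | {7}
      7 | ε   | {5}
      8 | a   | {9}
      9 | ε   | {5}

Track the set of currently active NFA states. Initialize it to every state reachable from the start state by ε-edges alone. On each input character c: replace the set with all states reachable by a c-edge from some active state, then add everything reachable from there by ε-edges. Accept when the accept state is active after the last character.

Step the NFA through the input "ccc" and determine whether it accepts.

Answer: REJECT

Steps:
S₀ = ε-closure({0}) = {0,1,2,4,6,8}
'c' @ 1: {5,7}  (accept∈set)
'c' @ 2: {}  — no active states
rest 'c' ignored (set empty)
final: {}; accept 5 not in set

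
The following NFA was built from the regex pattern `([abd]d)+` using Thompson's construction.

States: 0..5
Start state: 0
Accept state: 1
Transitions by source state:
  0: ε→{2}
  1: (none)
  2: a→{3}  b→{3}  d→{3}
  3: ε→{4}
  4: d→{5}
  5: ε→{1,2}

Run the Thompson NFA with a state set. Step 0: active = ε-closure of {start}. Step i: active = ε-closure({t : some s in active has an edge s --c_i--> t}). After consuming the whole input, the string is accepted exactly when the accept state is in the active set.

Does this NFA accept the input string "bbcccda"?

S₀ = ε-closure({0}) = {0,2}
'b' @ 1: {3,4}
'b' @ 2: {}  — dead — no transitions
rest 'cccda' ignored (set empty)
final: {}; accept 1 not in set

Answer: REJECT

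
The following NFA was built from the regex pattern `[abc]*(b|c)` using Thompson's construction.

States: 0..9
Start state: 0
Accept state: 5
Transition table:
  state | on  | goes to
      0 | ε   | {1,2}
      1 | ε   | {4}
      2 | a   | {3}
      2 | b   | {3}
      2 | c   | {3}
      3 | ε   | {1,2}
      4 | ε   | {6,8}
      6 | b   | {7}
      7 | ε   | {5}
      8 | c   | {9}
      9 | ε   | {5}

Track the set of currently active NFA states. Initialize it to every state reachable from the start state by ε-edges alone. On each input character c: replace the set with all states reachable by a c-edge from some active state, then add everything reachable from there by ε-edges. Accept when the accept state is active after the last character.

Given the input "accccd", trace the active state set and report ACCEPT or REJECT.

Answer: REJECT

Trace:
initial (ε-close {0}): {0,1,2,4,6,8}
'a' @ 1: {1,2,3,4,6,8}
'c' @ 2: {1,2,3,4,5,6,8,9}  [accepting]
'c' @ 3: {1,2,3,4,5,6,8,9}  [accepting]
'c' @ 4: {1,2,3,4,5,6,8,9}  [accepting]
'c' @ 5: {1,2,3,4,5,6,8,9}  [accepting]
'd' @ 6: {}  — dead — no transitions
end set {} — state 5 not in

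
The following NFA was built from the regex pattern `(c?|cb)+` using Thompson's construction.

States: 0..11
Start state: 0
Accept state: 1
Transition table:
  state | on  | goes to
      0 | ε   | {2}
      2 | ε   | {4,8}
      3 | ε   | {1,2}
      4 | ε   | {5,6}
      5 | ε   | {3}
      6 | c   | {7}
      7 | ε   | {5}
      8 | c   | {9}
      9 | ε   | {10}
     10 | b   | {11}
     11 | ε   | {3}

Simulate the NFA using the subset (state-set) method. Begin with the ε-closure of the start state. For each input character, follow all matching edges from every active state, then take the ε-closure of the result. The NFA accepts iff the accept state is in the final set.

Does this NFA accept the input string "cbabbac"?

initial (ε-close {0}): {0,1,2,3,4,5,6,8}
'c' @ 1: {1,2,3,4,5,6,7,8,9,10}  ✓accept
'b' @ 2: {1,2,3,4,5,6,8,11}  ✓accept
'a' @ 3: {}  — state set empty
rest 'bbac' ignored (set empty)
final: {}; accept 1 not in set

Answer: REJECT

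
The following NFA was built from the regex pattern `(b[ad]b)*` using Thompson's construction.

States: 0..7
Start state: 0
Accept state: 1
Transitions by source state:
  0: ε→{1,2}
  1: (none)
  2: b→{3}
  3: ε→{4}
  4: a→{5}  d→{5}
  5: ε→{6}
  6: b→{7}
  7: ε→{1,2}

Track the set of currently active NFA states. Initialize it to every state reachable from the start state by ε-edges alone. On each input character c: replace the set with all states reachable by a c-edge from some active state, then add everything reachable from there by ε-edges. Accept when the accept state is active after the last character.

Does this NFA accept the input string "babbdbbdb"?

Answer: ACCEPT

Steps:
S₀ = ε-closure({0}) = {0,1,2}
'b' @ 1: {3,4}
'a' @ 2: {5,6}
'b' @ 3: {1,2,7}  (accept∈set)
'b' @ 4: {3,4}
'd' @ 5: {5,6}
'b' @ 6: {1,2,7}  (accept∈set)
'b' @ 7: {3,4}
'd' @ 8: {5,6}
'b' @ 9: {1,2,7}  (accept∈set)
final: {1,2,7}; accept 1 in set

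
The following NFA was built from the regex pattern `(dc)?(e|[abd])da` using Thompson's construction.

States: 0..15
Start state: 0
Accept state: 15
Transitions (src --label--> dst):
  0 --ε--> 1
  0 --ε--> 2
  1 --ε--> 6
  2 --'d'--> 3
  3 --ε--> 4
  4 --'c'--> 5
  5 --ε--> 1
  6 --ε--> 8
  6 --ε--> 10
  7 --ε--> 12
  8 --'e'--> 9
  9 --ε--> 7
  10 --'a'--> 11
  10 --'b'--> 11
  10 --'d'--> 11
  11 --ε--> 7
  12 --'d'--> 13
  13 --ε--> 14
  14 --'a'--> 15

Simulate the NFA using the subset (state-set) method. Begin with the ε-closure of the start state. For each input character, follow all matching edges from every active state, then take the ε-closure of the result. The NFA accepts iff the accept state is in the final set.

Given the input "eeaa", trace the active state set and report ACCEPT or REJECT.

Answer: REJECT

Derivation:
initial (ε-close {0}): {0,1,2,6,8,10}
'e' @ 1: {7,9,12}
'e' @ 2: {}  — dead — no transitions
rest 'aa' ignored (set empty)
after full input: {}  (accept=15 not in)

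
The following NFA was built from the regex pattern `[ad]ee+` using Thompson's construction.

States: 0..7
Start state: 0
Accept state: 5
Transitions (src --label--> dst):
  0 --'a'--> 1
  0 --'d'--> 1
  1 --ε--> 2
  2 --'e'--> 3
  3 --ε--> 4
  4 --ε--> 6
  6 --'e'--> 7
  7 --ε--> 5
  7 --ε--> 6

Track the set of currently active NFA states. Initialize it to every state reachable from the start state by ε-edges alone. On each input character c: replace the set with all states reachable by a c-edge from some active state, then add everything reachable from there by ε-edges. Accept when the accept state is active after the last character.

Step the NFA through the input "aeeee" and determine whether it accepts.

Answer: ACCEPT

Steps:
start: ε-closure({0}) = {0}
'a' @ 1: {1,2}
'e' @ 2: {3,4,6}
'e' @ 3: {5,6,7}  (accept∈set)
'e' @ 4: {5,6,7}  (accept∈set)
'e' @ 5: {5,6,7}  (accept∈set)
end set {5,6,7} — state 5 in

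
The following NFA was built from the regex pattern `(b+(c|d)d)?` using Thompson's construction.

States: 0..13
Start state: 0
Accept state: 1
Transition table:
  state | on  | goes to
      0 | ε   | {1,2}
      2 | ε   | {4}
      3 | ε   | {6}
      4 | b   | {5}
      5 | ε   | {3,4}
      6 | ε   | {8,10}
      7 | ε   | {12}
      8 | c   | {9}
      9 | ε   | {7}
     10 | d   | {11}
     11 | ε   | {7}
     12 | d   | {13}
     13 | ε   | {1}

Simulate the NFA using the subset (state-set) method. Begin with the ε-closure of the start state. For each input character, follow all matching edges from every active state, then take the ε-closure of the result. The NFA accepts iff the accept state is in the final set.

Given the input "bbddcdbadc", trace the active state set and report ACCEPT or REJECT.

S₀ = ε-closure({0}) = {0,1,2,4}
'b' @ 1: {3,4,5,6,8,10}
'b' @ 2: {3,4,5,6,8,10}
'd' @ 3: {7,11,12}
'd' @ 4: {1,13}  [accepting]
'c' @ 5: {}  — state set empty
rest 'dbadc' ignored (set empty)
final: {}; accept 1 not in set

Answer: REJECT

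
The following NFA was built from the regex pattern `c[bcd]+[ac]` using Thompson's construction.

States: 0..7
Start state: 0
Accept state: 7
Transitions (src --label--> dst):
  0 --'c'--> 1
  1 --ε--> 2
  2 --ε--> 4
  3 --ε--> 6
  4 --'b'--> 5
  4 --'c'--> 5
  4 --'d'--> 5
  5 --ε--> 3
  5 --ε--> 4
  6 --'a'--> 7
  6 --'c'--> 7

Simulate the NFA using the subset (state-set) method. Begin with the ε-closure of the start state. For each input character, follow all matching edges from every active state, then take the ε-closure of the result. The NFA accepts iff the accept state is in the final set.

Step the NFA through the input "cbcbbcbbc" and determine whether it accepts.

Answer: ACCEPT

Trace:
initial (ε-close {0}): {0}
'c' @ 1: {1,2,4}
'b' @ 2: {3,4,5,6}
'c' @ 3: {3,4,5,6,7}  ✓accept
'b' @ 4: {3,4,5,6}
'b' @ 5: {3,4,5,6}
'c' @ 6: {3,4,5,6,7}  ✓accept
'b' @ 7: {3,4,5,6}
'b' @ 8: {3,4,5,6}
'c' @ 9: {3,4,5,6,7}  ✓accept
end set {3,4,5,6,7} — state 7 in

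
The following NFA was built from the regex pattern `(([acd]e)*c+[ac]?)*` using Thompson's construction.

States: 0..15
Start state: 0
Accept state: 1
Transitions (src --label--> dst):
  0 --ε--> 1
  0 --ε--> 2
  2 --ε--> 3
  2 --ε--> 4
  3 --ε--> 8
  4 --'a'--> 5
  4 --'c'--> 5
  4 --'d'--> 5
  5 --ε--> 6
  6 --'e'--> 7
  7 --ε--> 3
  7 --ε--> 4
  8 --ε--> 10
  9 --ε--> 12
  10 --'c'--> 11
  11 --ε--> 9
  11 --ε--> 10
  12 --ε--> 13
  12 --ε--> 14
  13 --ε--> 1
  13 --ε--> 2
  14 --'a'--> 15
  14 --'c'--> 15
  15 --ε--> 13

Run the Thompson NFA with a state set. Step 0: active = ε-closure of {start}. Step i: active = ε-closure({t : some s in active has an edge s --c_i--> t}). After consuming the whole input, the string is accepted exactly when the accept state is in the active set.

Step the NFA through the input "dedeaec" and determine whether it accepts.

Answer: ACCEPT

Steps:
S₀ = ε-closure({0}) = {0,1,2,3,4,8,10}
'd' @ 1: {5,6}
'e' @ 2: {3,4,7,8,10}
'd' @ 3: {5,6}
'e' @ 4: {3,4,7,8,10}
'a' @ 5: {5,6}
'e' @ 6: {3,4,7,8,10}
'c' @ 7: {1,2,3,4,5,6,8,9,10,11,12,13,14}  (accept∈set)
final: {1,2,3,4,5,6,8,9,10,11,12,13,14}; accept 1 in set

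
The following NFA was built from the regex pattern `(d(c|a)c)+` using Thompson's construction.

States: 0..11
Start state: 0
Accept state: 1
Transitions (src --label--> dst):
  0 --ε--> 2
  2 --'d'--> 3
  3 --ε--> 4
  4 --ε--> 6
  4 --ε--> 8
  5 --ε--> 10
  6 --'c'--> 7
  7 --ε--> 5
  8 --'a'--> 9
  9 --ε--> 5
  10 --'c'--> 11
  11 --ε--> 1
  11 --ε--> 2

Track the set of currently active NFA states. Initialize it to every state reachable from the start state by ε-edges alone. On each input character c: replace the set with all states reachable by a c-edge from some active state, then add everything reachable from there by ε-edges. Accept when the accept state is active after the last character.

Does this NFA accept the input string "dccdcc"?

Answer: ACCEPT

Trace:
start: ε-closure({0}) = {0,2}
'd' @ 1: {3,4,6,8}
'c' @ 2: {5,7,10}
'c' @ 3: {1,2,11}  (accept∈set)
'd' @ 4: {3,4,6,8}
'c' @ 5: {5,7,10}
'c' @ 6: {1,2,11}  (accept∈set)
final: {1,2,11}; accept 1 in set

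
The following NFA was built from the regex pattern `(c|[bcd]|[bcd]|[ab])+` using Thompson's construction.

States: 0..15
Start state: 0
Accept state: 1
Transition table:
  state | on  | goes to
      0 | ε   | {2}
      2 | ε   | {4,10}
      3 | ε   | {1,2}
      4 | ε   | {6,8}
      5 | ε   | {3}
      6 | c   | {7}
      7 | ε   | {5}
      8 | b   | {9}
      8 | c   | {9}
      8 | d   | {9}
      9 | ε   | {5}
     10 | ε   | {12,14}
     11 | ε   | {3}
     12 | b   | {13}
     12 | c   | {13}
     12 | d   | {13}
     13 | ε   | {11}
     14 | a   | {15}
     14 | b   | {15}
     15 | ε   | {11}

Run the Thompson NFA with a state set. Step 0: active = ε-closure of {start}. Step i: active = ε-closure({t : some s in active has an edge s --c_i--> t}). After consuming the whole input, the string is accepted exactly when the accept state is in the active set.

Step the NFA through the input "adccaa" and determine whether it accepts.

start: ε-closure({0}) = {0,2,4,6,8,10,12,14}
'a' @ 1: {1,2,3,4,6,8,10,11,12,14,15}  ✓accept
'd' @ 2: {1,2,3,4,5,6,8,9,10,11,12,13,14}  ✓accept
'c' @ 3: {1,2,3,4,5,6,7,8,9,10,11,12,13,14}  ✓accept
'c' @ 4: {1,2,3,4,5,6,7,8,9,10,11,12,13,14}  ✓accept
'a' @ 5: {1,2,3,4,6,8,10,11,12,14,15}  ✓accept
'a' @ 6: {1,2,3,4,6,8,10,11,12,14,15}  ✓accept
end set {1,2,3,4,6,8,10,11,12,14,15} — state 1 in

Answer: ACCEPT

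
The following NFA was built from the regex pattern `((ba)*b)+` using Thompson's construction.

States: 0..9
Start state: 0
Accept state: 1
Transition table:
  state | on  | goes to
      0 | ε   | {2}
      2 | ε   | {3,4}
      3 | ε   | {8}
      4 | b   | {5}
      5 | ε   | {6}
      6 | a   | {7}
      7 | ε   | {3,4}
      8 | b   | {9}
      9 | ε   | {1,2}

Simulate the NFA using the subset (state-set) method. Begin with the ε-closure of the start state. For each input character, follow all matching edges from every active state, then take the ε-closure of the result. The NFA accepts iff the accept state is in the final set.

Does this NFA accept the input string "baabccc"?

Answer: REJECT

Derivation:
S₀ = ε-closure({0}) = {0,2,3,4,8}
'b' @ 1: {1,2,3,4,5,6,8,9}  ✓accept
'a' @ 2: {3,4,7,8}
'a' @ 3: {}  — no active states
rest 'bccc' ignored (set empty)
final: {}; accept 1 not in set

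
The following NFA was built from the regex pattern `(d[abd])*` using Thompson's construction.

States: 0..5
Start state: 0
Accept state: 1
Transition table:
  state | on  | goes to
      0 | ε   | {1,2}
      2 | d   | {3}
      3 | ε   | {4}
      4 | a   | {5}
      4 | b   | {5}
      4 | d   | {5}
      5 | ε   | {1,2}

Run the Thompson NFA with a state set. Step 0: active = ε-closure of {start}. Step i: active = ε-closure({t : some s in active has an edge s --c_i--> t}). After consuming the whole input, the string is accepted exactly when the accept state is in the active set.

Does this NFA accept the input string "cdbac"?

Answer: REJECT

Derivation:
initial (ε-close {0}): {0,1,2}
'c' @ 1: {}  — dead — no transitions
rest 'dbac' ignored (set empty)
end set {} — state 1 not in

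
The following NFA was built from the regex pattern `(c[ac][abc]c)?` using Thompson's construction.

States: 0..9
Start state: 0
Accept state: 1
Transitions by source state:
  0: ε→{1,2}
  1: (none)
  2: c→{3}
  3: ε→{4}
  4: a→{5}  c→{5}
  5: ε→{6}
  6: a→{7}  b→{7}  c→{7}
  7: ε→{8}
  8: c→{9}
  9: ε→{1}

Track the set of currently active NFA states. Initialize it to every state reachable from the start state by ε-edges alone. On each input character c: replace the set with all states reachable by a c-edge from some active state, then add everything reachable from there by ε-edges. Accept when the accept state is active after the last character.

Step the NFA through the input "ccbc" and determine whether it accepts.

S₀ = ε-closure({0}) = {0,1,2}
'c' @ 1: {3,4}
'c' @ 2: {5,6}
'b' @ 3: {7,8}
'c' @ 4: {1,9}  [accepting]
after full input: {1,9}  (accept=1 in)

Answer: ACCEPT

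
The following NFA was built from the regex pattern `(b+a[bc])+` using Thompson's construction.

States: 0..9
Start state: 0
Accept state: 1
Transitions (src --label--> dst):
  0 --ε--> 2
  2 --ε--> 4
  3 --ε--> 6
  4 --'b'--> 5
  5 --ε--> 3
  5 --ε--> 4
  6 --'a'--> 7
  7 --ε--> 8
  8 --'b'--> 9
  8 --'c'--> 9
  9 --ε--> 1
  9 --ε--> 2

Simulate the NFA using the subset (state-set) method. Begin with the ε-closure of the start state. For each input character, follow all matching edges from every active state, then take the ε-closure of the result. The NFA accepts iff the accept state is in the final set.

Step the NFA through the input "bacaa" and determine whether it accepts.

Answer: REJECT

Steps:
start: ε-closure({0}) = {0,2,4}
'b' @ 1: {3,4,5,6}
'a' @ 2: {7,8}
'c' @ 3: {1,2,4,9}  (accept∈set)
'a' @ 4: {}  — dead — no transitions
rest 'a' ignored (set empty)
after full input: {}  (accept=1 not in)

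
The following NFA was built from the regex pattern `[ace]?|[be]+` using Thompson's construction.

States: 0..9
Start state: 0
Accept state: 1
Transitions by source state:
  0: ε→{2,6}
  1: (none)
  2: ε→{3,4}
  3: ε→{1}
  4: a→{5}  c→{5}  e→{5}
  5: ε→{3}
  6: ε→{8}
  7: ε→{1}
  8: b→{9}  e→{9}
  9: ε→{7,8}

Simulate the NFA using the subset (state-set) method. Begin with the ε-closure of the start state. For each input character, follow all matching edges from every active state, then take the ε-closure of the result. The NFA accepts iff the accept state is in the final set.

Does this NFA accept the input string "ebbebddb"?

initial (ε-close {0}): {0,1,2,3,4,6,8}
'e' @ 1: {1,3,5,7,8,9}  ✓accept
'b' @ 2: {1,7,8,9}  ✓accept
'b' @ 3: {1,7,8,9}  ✓accept
'e' @ 4: {1,7,8,9}  ✓accept
'b' @ 5: {1,7,8,9}  ✓accept
'd' @ 6: {}  — dead — no transitions
rest 'db' ignored (set empty)
after full input: {}  (accept=1 not in)

Answer: REJECT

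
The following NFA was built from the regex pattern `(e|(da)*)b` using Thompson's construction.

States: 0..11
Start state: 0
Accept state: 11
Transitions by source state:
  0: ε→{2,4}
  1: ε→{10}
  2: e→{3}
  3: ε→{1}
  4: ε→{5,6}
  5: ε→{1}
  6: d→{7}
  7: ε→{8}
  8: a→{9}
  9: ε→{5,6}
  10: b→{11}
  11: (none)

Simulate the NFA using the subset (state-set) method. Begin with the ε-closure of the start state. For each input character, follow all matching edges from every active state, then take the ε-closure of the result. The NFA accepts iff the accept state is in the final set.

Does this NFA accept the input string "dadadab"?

start: ε-closure({0}) = {0,1,2,4,5,6,10}
'd' @ 1: {7,8}
'a' @ 2: {1,5,6,9,10}
'd' @ 3: {7,8}
'a' @ 4: {1,5,6,9,10}
'd' @ 5: {7,8}
'a' @ 6: {1,5,6,9,10}
'b' @ 7: {11}  ✓accept
after full input: {11}  (accept=11 in)

Answer: ACCEPT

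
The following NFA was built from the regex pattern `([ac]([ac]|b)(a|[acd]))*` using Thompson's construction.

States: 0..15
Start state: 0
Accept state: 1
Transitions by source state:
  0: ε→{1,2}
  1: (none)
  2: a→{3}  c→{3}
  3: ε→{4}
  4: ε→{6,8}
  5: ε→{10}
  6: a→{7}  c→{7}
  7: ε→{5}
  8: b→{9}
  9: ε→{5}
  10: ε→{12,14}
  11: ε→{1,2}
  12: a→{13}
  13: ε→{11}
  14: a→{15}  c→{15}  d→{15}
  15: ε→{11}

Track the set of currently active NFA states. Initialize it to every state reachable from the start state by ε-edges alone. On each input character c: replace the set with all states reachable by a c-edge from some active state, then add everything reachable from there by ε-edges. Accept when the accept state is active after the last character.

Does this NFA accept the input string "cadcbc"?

S₀ = ε-closure({0}) = {0,1,2}
'c' @ 1: {3,4,6,8}
'a' @ 2: {5,7,10,12,14}
'd' @ 3: {1,2,11,15}  (accept∈set)
'c' @ 4: {3,4,6,8}
'b' @ 5: {5,9,10,12,14}
'c' @ 6: {1,2,11,15}  (accept∈set)
end set {1,2,11,15} — state 1 in

Answer: ACCEPT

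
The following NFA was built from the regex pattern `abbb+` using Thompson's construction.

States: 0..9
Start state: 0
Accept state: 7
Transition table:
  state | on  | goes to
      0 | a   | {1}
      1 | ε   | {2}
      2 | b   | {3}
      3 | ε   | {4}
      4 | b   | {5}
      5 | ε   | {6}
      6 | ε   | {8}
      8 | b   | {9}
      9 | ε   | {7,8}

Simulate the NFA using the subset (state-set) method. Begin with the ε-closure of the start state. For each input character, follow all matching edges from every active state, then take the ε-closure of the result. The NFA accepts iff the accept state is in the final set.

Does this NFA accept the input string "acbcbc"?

start: ε-closure({0}) = {0}
'a' @ 1: {1,2}
'c' @ 2: {}  — dead — no transitions
rest 'bcbc' ignored (set empty)
after full input: {}  (accept=7 not in)

Answer: REJECT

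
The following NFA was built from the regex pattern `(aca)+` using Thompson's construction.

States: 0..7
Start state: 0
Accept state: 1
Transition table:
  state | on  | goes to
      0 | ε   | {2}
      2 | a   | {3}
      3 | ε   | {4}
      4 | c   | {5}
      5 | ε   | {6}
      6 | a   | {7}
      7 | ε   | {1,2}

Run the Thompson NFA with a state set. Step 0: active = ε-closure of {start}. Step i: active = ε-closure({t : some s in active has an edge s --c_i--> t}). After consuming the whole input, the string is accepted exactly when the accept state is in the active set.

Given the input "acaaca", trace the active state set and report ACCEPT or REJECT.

Answer: ACCEPT

Derivation:
S₀ = ε-closure({0}) = {0,2}
'a' @ 1: {3,4}
'c' @ 2: {5,6}
'a' @ 3: {1,2,7}  (accept∈set)
'a' @ 4: {3,4}
'c' @ 5: {5,6}
'a' @ 6: {1,2,7}  (accept∈set)
final: {1,2,7}; accept 1 in set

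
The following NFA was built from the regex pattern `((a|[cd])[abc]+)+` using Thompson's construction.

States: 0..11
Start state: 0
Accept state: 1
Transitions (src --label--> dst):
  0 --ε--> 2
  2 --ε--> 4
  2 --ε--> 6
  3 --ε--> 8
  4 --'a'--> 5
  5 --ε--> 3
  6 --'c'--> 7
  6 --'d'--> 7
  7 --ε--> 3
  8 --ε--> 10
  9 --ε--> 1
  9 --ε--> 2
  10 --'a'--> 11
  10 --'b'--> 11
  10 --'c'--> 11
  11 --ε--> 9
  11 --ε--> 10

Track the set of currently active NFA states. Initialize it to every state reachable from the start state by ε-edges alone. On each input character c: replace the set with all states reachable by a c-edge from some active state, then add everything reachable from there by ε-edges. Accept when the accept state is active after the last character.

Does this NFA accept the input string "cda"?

Answer: REJECT

Steps:
S₀ = ε-closure({0}) = {0,2,4,6}
'c' @ 1: {3,7,8,10}
'd' @ 2: {}  — state set empty
rest 'a' ignored (set empty)
final: {}; accept 1 not in set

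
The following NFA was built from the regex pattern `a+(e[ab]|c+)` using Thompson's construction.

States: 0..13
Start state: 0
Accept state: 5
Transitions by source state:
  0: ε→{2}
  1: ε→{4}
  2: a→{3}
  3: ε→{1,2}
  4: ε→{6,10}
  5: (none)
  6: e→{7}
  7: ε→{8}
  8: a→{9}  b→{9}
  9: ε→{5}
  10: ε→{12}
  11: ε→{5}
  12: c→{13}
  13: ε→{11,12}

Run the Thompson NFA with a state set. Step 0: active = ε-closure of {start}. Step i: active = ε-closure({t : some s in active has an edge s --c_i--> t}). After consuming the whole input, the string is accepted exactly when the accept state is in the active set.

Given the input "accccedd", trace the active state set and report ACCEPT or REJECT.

Answer: REJECT

Trace:
initial (ε-close {0}): {0,2}
'a' @ 1: {1,2,3,4,6,10,12}
'c' @ 2: {5,11,12,13}  (accept∈set)
'c' @ 3: {5,11,12,13}  (accept∈set)
'c' @ 4: {5,11,12,13}  (accept∈set)
'c' @ 5: {5,11,12,13}  (accept∈set)
'e' @ 6: {}  — dead — no transitions
rest 'dd' ignored (set empty)
final: {}; accept 5 not in set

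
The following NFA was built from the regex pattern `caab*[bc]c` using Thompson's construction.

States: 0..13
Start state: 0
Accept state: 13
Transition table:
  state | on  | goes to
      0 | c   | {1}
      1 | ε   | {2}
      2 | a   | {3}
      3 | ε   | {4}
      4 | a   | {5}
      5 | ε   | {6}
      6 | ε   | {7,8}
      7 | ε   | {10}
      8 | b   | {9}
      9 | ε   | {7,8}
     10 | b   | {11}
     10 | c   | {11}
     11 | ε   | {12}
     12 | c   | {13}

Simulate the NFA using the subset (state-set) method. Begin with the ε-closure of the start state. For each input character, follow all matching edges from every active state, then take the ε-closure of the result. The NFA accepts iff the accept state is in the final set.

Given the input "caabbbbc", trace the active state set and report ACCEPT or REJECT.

initial (ε-close {0}): {0}
'c' @ 1: {1,2}
'a' @ 2: {3,4}
'a' @ 3: {5,6,7,8,10}
'b' @ 4: {7,8,9,10,11,12}
'b' @ 5: {7,8,9,10,11,12}
'b' @ 6: {7,8,9,10,11,12}
'b' @ 7: {7,8,9,10,11,12}
'c' @ 8: {11,12,13}  [accepting]
end set {11,12,13} — state 13 in

Answer: ACCEPT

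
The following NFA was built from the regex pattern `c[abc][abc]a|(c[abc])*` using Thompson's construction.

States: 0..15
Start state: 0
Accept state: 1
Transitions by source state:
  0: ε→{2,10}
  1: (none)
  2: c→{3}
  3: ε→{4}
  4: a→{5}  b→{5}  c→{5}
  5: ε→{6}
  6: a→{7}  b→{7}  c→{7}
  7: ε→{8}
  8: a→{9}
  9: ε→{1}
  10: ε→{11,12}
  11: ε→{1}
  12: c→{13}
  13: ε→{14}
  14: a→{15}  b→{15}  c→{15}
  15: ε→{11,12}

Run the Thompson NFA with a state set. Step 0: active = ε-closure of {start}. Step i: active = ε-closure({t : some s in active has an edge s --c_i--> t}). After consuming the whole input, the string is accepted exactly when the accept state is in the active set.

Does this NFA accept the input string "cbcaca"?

Answer: ACCEPT

Derivation:
S₀ = ε-closure({0}) = {0,1,2,10,11,12}
'c' @ 1: {3,4,13,14}
'b' @ 2: {1,5,6,11,12,15}  ✓accept
'c' @ 3: {7,8,13,14}
'a' @ 4: {1,9,11,12,15}  ✓accept
'c' @ 5: {13,14}
'a' @ 6: {1,11,12,15}  ✓accept
after full input: {1,11,12,15}  (accept=1 in)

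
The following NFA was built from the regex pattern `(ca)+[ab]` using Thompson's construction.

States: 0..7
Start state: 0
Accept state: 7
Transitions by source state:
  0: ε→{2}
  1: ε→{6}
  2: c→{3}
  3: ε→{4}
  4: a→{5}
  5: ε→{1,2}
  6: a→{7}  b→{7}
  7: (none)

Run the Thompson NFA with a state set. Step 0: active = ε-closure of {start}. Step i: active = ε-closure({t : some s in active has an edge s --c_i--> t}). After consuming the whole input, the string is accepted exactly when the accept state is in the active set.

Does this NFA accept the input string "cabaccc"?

Answer: REJECT

Steps:
initial (ε-close {0}): {0,2}
'c' @ 1: {3,4}
'a' @ 2: {1,2,5,6}
'b' @ 3: {7}  ✓accept
'a' @ 4: {}  — state set empty
rest 'ccc' ignored (set empty)
after full input: {}  (accept=7 not in)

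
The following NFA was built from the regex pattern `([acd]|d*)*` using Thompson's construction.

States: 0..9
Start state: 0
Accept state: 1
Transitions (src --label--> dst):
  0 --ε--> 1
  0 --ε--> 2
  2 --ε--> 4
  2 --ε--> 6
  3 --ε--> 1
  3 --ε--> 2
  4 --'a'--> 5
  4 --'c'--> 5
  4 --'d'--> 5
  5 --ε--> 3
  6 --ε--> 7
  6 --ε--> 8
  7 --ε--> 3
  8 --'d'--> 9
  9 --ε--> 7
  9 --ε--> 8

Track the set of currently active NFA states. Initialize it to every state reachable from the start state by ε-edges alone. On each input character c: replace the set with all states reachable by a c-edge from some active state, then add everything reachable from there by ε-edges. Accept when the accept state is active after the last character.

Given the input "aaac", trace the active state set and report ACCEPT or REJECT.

S₀ = ε-closure({0}) = {0,1,2,3,4,6,7,8}
'a' @ 1: {1,2,3,4,5,6,7,8}  ✓accept
'a' @ 2: {1,2,3,4,5,6,7,8}  ✓accept
'a' @ 3: {1,2,3,4,5,6,7,8}  ✓accept
'c' @ 4: {1,2,3,4,5,6,7,8}  ✓accept
after full input: {1,2,3,4,5,6,7,8}  (accept=1 in)

Answer: ACCEPT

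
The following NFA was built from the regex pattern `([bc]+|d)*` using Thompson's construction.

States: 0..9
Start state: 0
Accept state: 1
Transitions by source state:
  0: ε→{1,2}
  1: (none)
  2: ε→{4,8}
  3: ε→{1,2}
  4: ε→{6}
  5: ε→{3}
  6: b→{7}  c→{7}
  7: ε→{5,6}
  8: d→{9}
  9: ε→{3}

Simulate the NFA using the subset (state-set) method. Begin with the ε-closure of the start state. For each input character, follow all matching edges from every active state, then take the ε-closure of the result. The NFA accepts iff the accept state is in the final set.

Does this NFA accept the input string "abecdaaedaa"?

S₀ = ε-closure({0}) = {0,1,2,4,6,8}
'a' @ 1: {}  — state set empty
rest 'becdaaedaa' ignored (set empty)
after full input: {}  (accept=1 not in)

Answer: REJECT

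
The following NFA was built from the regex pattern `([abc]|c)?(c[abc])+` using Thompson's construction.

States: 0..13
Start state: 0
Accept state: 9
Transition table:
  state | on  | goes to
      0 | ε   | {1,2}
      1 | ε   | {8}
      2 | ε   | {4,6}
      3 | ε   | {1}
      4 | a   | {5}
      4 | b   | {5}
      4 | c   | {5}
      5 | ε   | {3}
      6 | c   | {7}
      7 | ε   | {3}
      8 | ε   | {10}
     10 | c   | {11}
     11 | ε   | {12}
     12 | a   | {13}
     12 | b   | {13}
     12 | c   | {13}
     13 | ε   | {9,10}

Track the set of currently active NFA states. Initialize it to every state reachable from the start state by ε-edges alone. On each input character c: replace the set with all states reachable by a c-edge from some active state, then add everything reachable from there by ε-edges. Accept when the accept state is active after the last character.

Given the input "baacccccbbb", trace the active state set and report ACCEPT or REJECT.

Answer: REJECT

Steps:
start: ε-closure({0}) = {0,1,2,4,6,8,10}
'b' @ 1: {1,3,5,8,10}
'a' @ 2: {}  — no active states
rest 'acccccbbb' ignored (set empty)
end set {} — state 9 not in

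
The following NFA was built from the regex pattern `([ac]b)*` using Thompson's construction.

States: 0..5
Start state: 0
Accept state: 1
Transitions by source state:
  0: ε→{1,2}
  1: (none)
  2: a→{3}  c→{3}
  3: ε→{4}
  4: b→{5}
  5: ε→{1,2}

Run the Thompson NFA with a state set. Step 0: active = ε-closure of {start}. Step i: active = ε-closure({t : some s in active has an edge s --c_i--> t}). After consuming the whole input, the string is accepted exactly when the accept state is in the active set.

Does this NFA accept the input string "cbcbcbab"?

Answer: ACCEPT

Steps:
start: ε-closure({0}) = {0,1,2}
'c' @ 1: {3,4}
'b' @ 2: {1,2,5}  (accept∈set)
'c' @ 3: {3,4}
'b' @ 4: {1,2,5}  (accept∈set)
'c' @ 5: {3,4}
'b' @ 6: {1,2,5}  (accept∈set)
'a' @ 7: {3,4}
'b' @ 8: {1,2,5}  (accept∈set)
after full input: {1,2,5}  (accept=1 in)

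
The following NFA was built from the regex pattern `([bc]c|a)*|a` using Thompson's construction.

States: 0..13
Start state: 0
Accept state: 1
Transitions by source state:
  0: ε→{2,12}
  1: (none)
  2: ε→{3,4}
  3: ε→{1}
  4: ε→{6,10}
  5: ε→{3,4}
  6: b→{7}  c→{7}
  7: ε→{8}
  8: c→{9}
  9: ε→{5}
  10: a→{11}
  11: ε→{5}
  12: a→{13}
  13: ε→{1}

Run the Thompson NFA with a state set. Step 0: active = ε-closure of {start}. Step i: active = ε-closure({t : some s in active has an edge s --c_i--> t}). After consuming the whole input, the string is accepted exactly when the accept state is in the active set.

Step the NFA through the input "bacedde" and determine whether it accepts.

start: ε-closure({0}) = {0,1,2,3,4,6,10,12}
'b' @ 1: {7,8}
'a' @ 2: {}  — state set empty
rest 'cedde' ignored (set empty)
final: {}; accept 1 not in set

Answer: REJECT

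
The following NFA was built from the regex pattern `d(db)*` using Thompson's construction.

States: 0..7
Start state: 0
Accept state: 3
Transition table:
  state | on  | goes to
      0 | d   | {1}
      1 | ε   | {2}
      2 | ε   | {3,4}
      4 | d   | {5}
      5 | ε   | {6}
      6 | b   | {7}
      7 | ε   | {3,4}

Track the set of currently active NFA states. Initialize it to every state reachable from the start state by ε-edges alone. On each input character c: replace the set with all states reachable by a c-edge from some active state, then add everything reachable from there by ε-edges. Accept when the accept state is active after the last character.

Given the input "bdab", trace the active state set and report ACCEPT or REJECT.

start: ε-closure({0}) = {0}
'b' @ 1: {}  — no active states
rest 'dab' ignored (set empty)
after full input: {}  (accept=3 not in)

Answer: REJECT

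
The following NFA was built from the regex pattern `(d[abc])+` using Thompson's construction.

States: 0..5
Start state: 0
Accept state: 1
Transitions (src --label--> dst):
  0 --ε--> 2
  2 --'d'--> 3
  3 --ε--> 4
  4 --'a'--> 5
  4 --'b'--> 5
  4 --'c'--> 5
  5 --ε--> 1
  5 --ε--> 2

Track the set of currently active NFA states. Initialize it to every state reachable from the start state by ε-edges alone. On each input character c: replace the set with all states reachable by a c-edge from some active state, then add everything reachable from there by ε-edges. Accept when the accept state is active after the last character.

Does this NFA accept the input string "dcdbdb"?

initial (ε-close {0}): {0,2}
'd' @ 1: {3,4}
'c' @ 2: {1,2,5}  (accept∈set)
'd' @ 3: {3,4}
'b' @ 4: {1,2,5}  (accept∈set)
'd' @ 5: {3,4}
'b' @ 6: {1,2,5}  (accept∈set)
end set {1,2,5} — state 1 in

Answer: ACCEPT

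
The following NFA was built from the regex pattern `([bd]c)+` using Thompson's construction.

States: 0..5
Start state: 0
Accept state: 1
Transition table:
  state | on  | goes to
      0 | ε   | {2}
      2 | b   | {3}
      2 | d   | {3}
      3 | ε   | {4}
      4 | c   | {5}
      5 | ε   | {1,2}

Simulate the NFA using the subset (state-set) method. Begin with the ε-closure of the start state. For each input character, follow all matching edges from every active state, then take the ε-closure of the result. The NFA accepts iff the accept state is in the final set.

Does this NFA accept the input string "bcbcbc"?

S₀ = ε-closure({0}) = {0,2}
'b' @ 1: {3,4}
'c' @ 2: {1,2,5}  ✓accept
'b' @ 3: {3,4}
'c' @ 4: {1,2,5}  ✓accept
'b' @ 5: {3,4}
'c' @ 6: {1,2,5}  ✓accept
end set {1,2,5} — state 1 in

Answer: ACCEPT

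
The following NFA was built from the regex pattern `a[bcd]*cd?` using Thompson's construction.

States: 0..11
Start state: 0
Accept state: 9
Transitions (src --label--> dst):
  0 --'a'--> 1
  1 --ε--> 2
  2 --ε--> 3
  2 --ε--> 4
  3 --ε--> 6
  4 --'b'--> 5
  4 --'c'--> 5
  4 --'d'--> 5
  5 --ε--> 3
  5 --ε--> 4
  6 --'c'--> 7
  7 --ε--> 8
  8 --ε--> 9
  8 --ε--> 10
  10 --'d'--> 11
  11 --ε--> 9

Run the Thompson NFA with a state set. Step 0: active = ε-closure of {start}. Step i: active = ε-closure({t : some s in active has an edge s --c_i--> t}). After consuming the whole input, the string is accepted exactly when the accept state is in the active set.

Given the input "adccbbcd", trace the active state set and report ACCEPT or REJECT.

Answer: ACCEPT

Derivation:
start: ε-closure({0}) = {0}
'a' @ 1: {1,2,3,4,6}
'd' @ 2: {3,4,5,6}
'c' @ 3: {3,4,5,6,7,8,9,10}  ✓accept
'c' @ 4: {3,4,5,6,7,8,9,10}  ✓accept
'b' @ 5: {3,4,5,6}
'b' @ 6: {3,4,5,6}
'c' @ 7: {3,4,5,6,7,8,9,10}  ✓accept
'd' @ 8: {3,4,5,6,9,11}  ✓accept
final: {3,4,5,6,9,11}; accept 9 in set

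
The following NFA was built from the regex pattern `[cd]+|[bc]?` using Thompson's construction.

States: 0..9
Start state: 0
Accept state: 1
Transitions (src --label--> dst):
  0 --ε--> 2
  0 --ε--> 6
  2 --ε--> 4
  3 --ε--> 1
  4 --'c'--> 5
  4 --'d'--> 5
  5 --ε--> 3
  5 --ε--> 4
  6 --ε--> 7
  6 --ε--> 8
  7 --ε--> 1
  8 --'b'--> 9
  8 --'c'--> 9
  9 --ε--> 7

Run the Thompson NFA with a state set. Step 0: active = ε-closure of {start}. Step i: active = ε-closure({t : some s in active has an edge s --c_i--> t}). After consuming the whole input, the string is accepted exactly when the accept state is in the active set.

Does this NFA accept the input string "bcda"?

S₀ = ε-closure({0}) = {0,1,2,4,6,7,8}
'b' @ 1: {1,7,9}  ✓accept
'c' @ 2: {}  — state set empty
rest 'da' ignored (set empty)
end set {} — state 1 not in

Answer: REJECT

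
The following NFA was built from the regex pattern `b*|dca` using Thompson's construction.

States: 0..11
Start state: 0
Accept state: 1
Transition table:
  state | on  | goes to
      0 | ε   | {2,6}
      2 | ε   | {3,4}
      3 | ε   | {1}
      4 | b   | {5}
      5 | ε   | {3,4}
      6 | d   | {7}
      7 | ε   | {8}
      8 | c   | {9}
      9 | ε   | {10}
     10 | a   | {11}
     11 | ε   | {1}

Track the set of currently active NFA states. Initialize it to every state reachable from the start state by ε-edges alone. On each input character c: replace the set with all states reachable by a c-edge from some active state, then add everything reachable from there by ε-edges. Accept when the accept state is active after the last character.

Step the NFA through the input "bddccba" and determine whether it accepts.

Answer: REJECT

Steps:
start: ε-closure({0}) = {0,1,2,3,4,6}
'b' @ 1: {1,3,4,5}  (accept∈set)
'd' @ 2: {}  — dead — no transitions
rest 'dccba' ignored (set empty)
final: {}; accept 1 not in set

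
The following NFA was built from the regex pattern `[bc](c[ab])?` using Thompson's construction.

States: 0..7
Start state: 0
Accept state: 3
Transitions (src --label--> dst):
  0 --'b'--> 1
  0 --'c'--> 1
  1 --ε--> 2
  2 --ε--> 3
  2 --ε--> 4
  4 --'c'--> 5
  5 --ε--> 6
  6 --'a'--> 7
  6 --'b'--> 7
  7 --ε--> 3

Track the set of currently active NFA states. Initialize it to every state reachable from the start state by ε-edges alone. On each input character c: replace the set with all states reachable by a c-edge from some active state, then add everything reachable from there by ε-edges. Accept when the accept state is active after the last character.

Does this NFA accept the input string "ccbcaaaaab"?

Answer: REJECT

Derivation:
start: ε-closure({0}) = {0}
'c' @ 1: {1,2,3,4}  ✓accept
'c' @ 2: {5,6}
'b' @ 3: {3,7}  ✓accept
'c' @ 4: {}  — dead — no transitions
rest 'aaaaab' ignored (set empty)
after full input: {}  (accept=3 not in)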